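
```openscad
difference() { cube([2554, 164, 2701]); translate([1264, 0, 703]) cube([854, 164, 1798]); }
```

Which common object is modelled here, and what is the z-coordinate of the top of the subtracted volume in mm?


A wall with a window opening. The window head height is 2501 mm.

A wall with a rectangular opening subtracted — a window. Sill at z = 703, opening 1798 mm tall, so the head is at 703 + 1798 = 2501 mm.


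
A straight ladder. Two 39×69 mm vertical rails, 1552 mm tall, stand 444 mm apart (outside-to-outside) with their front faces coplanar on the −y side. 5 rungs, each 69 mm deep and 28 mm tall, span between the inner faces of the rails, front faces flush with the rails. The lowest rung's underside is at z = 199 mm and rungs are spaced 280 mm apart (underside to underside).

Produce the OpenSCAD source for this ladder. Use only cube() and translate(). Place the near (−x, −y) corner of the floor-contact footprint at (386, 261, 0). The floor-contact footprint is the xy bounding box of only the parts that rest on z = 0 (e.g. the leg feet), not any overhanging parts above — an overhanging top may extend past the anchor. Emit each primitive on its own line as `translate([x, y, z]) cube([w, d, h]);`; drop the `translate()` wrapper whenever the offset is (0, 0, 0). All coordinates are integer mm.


translate([386, 261, 0]) cube([39, 69, 1552]);
translate([791, 261, 0]) cube([39, 69, 1552]);
translate([425, 261, 199]) cube([366, 69, 28]);
translate([425, 261, 479]) cube([366, 69, 28]);
translate([425, 261, 759]) cube([366, 69, 28]);
translate([425, 261, 1039]) cube([366, 69, 28]);
translate([425, 261, 1319]) cube([366, 69, 28]);


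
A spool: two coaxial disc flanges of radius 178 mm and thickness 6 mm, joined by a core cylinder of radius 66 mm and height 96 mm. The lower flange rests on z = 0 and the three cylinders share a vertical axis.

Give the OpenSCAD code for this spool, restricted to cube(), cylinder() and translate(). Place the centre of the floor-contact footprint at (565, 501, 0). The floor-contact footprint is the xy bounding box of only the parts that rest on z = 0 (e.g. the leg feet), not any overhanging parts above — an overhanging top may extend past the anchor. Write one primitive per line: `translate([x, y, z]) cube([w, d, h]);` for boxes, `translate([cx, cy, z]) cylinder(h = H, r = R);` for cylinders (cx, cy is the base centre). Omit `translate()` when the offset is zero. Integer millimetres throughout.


translate([565, 501, 0]) cylinder(h = 6, r = 178);
translate([565, 501, 6]) cylinder(h = 96, r = 66);
translate([565, 501, 102]) cylinder(h = 6, r = 178);


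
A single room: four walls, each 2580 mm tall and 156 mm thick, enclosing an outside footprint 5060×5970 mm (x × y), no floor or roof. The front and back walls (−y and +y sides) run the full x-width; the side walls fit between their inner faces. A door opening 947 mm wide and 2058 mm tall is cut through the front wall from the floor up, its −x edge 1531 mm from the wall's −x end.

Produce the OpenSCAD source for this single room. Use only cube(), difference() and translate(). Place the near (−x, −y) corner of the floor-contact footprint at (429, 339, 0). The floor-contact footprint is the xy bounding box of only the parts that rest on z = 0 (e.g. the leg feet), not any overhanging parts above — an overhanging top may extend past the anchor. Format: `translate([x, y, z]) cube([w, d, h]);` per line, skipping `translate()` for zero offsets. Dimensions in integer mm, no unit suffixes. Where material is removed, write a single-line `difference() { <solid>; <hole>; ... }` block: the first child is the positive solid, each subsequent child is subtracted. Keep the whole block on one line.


difference() { translate([429, 339, 0]) cube([5060, 156, 2580]); translate([1960, 339, 0]) cube([947, 156, 2058]); }
translate([429, 6153, 0]) cube([5060, 156, 2580]);
translate([429, 495, 0]) cube([156, 5658, 2580]);
translate([5333, 495, 0]) cube([156, 5658, 2580]);


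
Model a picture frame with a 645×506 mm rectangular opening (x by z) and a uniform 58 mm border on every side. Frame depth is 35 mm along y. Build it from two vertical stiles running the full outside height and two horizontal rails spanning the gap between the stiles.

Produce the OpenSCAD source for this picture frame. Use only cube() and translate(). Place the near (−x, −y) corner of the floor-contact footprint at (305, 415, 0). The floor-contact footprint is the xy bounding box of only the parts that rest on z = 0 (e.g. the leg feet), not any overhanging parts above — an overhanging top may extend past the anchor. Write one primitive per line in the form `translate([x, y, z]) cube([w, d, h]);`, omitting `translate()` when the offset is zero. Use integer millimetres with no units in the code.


translate([305, 415, 0]) cube([58, 35, 622]);
translate([1008, 415, 0]) cube([58, 35, 622]);
translate([363, 415, 0]) cube([645, 35, 58]);
translate([363, 415, 564]) cube([645, 35, 58]);


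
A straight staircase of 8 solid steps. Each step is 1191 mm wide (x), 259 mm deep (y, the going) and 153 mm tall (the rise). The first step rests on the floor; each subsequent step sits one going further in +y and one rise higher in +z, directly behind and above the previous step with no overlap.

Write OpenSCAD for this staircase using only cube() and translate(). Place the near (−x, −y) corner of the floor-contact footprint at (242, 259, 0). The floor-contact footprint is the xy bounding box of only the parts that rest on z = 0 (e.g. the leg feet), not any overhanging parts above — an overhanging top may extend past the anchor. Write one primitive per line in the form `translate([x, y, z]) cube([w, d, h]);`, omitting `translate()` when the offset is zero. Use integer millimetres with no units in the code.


translate([242, 259, 0]) cube([1191, 259, 153]);
translate([242, 518, 153]) cube([1191, 259, 153]);
translate([242, 777, 306]) cube([1191, 259, 153]);
translate([242, 1036, 459]) cube([1191, 259, 153]);
translate([242, 1295, 612]) cube([1191, 259, 153]);
translate([242, 1554, 765]) cube([1191, 259, 153]);
translate([242, 1813, 918]) cube([1191, 259, 153]);
translate([242, 2072, 1071]) cube([1191, 259, 153]);


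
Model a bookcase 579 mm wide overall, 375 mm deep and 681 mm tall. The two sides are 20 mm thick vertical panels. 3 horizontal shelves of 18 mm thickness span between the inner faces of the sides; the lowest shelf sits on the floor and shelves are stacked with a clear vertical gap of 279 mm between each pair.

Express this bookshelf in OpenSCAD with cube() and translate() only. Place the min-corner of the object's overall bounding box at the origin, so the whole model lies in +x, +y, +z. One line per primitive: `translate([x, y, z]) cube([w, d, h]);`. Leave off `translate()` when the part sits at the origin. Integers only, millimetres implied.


cube([20, 375, 681]);
translate([559, 0, 0]) cube([20, 375, 681]);
translate([20, 0, 0]) cube([539, 375, 18]);
translate([20, 0, 297]) cube([539, 375, 18]);
translate([20, 0, 594]) cube([539, 375, 18]);


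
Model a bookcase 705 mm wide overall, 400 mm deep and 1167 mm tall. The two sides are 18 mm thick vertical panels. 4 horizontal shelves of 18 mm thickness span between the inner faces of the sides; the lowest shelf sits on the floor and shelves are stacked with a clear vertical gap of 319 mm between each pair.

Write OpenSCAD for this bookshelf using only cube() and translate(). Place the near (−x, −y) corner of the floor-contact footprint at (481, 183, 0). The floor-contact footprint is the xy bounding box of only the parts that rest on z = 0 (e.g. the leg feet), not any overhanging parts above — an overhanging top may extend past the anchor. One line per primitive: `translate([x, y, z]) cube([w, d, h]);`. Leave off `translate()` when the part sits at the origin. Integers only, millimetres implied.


translate([481, 183, 0]) cube([18, 400, 1167]);
translate([1168, 183, 0]) cube([18, 400, 1167]);
translate([499, 183, 0]) cube([669, 400, 18]);
translate([499, 183, 337]) cube([669, 400, 18]);
translate([499, 183, 674]) cube([669, 400, 18]);
translate([499, 183, 1011]) cube([669, 400, 18]);


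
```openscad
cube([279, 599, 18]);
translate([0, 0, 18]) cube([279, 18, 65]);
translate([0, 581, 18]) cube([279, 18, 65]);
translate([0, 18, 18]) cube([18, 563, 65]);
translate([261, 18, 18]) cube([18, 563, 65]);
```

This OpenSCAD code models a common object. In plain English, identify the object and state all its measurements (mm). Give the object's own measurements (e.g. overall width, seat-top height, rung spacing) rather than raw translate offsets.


An open-topped rectangular box: outside dimensions 279×599×83 mm, with a uniform wall and base thickness of 18 mm. The base is a full 279×599 slab on the floor; four walls sit on top of the base. The front and back walls (the −y and +y sides) span the full width; the two side walls fit between them.


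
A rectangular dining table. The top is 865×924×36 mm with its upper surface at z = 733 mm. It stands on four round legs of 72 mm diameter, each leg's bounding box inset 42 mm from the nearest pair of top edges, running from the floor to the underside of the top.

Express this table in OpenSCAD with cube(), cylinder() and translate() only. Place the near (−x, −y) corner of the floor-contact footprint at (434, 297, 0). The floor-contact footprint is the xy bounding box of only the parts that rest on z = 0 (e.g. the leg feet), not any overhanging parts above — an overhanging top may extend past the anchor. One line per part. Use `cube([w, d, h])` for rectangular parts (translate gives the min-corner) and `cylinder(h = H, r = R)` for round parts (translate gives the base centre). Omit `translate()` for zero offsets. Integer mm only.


translate([392, 255, 697]) cube([865, 924, 36]);
translate([470, 333, 0]) cylinder(h = 697, r = 36);
translate([1179, 333, 0]) cylinder(h = 697, r = 36);
translate([470, 1101, 0]) cylinder(h = 697, r = 36);
translate([1179, 1101, 0]) cylinder(h = 697, r = 36);


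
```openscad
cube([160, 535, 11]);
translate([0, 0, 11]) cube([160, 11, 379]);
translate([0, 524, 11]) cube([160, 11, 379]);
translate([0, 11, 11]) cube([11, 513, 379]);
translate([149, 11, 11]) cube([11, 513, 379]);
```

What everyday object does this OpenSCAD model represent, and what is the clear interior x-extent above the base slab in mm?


An open box. The internal width is 138 mm.

A 160×535 base slab with four walls standing on it — an open box. The base is 160 mm wide and the walls are 11 mm thick, so the internal width is 160 − 2 × 11 = 138 mm.


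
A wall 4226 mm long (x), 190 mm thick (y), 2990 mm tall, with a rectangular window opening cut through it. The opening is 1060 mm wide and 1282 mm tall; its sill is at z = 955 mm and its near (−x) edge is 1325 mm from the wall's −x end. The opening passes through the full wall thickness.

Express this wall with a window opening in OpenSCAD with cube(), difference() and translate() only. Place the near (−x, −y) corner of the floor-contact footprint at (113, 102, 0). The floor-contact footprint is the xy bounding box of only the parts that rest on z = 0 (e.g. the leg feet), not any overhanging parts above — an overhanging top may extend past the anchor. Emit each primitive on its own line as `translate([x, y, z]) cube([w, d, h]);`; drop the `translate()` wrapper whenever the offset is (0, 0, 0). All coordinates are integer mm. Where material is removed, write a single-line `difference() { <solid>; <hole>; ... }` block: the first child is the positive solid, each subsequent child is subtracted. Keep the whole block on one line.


difference() { translate([113, 102, 0]) cube([4226, 190, 2990]); translate([1438, 102, 955]) cube([1060, 190, 1282]); }


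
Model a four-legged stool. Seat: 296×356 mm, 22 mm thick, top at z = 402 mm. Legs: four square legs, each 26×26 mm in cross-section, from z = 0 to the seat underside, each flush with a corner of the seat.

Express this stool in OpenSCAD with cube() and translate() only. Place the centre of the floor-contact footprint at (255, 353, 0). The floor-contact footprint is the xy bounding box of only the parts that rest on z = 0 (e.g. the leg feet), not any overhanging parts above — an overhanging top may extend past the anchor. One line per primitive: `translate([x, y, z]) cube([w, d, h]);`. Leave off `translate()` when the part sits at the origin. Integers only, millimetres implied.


translate([107, 175, 380]) cube([296, 356, 22]);
translate([107, 175, 0]) cube([26, 26, 380]);
translate([377, 175, 0]) cube([26, 26, 380]);
translate([107, 505, 0]) cube([26, 26, 380]);
translate([377, 505, 0]) cube([26, 26, 380]);


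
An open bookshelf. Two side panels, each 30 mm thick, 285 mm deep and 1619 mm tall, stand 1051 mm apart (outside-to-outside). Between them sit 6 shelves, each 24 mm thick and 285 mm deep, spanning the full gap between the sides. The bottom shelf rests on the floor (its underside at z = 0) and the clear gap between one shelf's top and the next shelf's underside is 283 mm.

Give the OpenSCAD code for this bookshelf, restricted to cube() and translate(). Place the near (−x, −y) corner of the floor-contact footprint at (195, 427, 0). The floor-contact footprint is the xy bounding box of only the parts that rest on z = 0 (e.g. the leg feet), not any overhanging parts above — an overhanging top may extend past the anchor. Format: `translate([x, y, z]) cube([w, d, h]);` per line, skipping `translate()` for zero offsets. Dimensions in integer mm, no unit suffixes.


translate([195, 427, 0]) cube([30, 285, 1619]);
translate([1216, 427, 0]) cube([30, 285, 1619]);
translate([225, 427, 0]) cube([991, 285, 24]);
translate([225, 427, 307]) cube([991, 285, 24]);
translate([225, 427, 614]) cube([991, 285, 24]);
translate([225, 427, 921]) cube([991, 285, 24]);
translate([225, 427, 1228]) cube([991, 285, 24]);
translate([225, 427, 1535]) cube([991, 285, 24]);


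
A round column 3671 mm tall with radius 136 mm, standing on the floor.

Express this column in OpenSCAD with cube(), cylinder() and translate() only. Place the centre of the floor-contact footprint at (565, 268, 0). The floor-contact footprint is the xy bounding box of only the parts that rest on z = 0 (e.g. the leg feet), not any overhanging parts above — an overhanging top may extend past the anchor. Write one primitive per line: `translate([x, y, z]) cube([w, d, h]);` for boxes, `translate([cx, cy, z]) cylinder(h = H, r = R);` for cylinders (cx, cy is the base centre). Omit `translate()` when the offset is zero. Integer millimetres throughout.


translate([565, 268, 0]) cylinder(h = 3671, r = 136);


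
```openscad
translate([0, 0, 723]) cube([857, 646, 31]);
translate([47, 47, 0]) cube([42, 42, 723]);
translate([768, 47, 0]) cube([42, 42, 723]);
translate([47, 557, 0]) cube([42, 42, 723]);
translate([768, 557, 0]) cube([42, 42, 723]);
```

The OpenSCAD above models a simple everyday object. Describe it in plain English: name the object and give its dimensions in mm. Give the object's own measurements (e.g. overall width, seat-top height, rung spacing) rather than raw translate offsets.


A rectangular dining table. The top is 857×646×31 mm with its upper surface at z = 754 mm. It stands on four 42×42 mm square legs, each inset 47 mm from the nearest pair of top edges, running from the floor to the underside of the top.


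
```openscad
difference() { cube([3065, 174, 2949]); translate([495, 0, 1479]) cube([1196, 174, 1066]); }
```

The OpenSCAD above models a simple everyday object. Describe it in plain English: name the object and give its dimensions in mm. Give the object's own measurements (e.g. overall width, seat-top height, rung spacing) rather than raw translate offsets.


A wall 3065 mm long (x), 174 mm thick (y), 2949 mm tall, with a rectangular window opening cut through it. The opening is 1196 mm wide and 1066 mm tall; its sill is at z = 1479 mm and its near (−x) edge is 495 mm from the wall's −x end. The opening passes through the full wall thickness.


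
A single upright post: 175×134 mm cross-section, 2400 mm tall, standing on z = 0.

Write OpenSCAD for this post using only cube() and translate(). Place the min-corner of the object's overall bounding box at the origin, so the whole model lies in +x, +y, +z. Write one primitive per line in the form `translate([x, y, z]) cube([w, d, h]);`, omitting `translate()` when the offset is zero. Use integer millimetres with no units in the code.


cube([175, 134, 2400]);


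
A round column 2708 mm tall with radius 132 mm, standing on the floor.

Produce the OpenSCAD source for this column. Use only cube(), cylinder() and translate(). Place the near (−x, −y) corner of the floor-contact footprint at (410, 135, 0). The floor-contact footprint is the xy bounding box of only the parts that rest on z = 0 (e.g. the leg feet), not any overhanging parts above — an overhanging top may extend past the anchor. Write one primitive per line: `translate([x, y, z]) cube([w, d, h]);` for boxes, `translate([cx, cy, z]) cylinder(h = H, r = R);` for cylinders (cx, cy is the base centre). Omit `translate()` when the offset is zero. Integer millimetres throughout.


translate([542, 267, 0]) cylinder(h = 2708, r = 132);


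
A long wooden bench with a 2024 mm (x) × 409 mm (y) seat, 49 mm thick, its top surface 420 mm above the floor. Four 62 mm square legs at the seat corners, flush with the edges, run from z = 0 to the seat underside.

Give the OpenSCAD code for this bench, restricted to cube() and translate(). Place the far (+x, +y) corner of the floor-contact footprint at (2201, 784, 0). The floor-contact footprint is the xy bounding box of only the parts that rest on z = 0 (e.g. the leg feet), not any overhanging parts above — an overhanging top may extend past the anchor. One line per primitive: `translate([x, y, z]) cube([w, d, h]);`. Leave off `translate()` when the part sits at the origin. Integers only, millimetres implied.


translate([177, 375, 371]) cube([2024, 409, 49]);
translate([177, 375, 0]) cube([62, 62, 371]);
translate([177, 722, 0]) cube([62, 62, 371]);
translate([2139, 375, 0]) cube([62, 62, 371]);
translate([2139, 722, 0]) cube([62, 62, 371]);


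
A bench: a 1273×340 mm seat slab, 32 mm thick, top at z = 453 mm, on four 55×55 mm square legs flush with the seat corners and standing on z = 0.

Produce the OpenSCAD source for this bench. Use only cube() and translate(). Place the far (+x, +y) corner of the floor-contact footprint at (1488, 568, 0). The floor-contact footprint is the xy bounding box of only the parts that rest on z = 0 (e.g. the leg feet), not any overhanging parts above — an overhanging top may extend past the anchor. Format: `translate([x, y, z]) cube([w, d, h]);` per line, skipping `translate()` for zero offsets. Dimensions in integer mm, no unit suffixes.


translate([215, 228, 421]) cube([1273, 340, 32]);
translate([215, 228, 0]) cube([55, 55, 421]);
translate([215, 513, 0]) cube([55, 55, 421]);
translate([1433, 228, 0]) cube([55, 55, 421]);
translate([1433, 513, 0]) cube([55, 55, 421]);


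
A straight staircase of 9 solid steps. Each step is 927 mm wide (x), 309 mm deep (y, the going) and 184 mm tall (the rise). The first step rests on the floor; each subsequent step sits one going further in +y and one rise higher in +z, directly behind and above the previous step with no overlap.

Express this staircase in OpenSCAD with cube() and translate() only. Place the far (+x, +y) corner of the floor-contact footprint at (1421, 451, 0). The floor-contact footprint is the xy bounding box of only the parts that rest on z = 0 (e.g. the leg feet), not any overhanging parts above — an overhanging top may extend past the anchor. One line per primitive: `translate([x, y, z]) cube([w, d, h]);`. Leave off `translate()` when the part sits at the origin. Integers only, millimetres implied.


translate([494, 142, 0]) cube([927, 309, 184]);
translate([494, 451, 184]) cube([927, 309, 184]);
translate([494, 760, 368]) cube([927, 309, 184]);
translate([494, 1069, 552]) cube([927, 309, 184]);
translate([494, 1378, 736]) cube([927, 309, 184]);
translate([494, 1687, 920]) cube([927, 309, 184]);
translate([494, 1996, 1104]) cube([927, 309, 184]);
translate([494, 2305, 1288]) cube([927, 309, 184]);
translate([494, 2614, 1472]) cube([927, 309, 184]);


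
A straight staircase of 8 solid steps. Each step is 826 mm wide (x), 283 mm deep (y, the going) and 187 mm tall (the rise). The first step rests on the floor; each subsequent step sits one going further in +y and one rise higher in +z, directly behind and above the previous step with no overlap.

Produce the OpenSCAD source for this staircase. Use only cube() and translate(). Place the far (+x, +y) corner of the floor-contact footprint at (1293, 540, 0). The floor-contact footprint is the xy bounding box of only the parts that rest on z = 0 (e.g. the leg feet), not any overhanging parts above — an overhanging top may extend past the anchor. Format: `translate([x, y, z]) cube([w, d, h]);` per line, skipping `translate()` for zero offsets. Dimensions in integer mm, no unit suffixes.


translate([467, 257, 0]) cube([826, 283, 187]);
translate([467, 540, 187]) cube([826, 283, 187]);
translate([467, 823, 374]) cube([826, 283, 187]);
translate([467, 1106, 561]) cube([826, 283, 187]);
translate([467, 1389, 748]) cube([826, 283, 187]);
translate([467, 1672, 935]) cube([826, 283, 187]);
translate([467, 1955, 1122]) cube([826, 283, 187]);
translate([467, 2238, 1309]) cube([826, 283, 187]);


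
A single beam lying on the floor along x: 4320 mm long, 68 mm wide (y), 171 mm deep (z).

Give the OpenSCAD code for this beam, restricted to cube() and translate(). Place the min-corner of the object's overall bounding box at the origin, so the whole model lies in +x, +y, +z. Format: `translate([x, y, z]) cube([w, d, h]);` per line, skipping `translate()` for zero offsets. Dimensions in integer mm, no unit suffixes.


cube([4320, 68, 171]);


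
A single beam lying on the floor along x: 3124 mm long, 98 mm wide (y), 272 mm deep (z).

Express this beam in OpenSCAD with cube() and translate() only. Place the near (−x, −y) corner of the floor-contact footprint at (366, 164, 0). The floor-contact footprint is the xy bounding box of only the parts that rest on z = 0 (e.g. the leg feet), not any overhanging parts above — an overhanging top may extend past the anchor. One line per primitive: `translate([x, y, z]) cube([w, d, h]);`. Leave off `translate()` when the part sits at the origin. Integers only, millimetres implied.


translate([366, 164, 0]) cube([3124, 98, 272]);


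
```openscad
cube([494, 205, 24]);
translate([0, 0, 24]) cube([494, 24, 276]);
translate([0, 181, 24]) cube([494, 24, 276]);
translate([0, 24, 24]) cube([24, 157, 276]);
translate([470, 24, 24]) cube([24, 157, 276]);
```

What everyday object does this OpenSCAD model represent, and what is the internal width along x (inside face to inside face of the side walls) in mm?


An open box. The internal width is 446 mm.

A 494×205 base slab with four walls standing on it — an open box. The base is 494 mm wide and the walls are 24 mm thick, so the internal width is 494 − 2 × 24 = 446 mm.


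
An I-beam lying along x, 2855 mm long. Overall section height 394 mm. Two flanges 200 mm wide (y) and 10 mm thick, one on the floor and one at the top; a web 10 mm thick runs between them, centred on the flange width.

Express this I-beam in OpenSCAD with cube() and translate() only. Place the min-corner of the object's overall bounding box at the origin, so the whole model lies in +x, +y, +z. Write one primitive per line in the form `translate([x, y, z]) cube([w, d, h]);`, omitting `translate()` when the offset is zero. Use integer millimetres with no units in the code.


cube([2855, 200, 10]);
translate([0, 95, 10]) cube([2855, 10, 374]);
translate([0, 0, 384]) cube([2855, 200, 10]);


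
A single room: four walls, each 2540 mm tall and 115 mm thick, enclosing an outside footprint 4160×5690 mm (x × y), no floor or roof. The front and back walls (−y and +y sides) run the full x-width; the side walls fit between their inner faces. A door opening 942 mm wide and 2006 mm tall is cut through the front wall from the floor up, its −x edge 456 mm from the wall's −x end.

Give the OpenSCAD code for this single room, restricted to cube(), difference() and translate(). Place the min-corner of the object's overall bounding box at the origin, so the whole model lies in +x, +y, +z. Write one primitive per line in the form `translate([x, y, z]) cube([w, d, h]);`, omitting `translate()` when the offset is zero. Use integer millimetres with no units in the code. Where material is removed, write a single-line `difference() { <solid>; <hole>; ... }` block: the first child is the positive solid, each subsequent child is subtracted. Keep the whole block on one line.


difference() { cube([4160, 115, 2540]); translate([456, 0, 0]) cube([942, 115, 2006]); }
translate([0, 5575, 0]) cube([4160, 115, 2540]);
translate([0, 115, 0]) cube([115, 5460, 2540]);
translate([4045, 115, 0]) cube([115, 5460, 2540]);


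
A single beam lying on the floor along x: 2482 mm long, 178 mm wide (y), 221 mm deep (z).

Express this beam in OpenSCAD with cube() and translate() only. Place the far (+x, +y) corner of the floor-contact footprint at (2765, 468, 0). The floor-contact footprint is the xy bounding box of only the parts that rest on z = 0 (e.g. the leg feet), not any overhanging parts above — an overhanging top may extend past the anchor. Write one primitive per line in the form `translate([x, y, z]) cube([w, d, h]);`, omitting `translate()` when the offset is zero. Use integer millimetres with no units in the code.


translate([283, 290, 0]) cube([2482, 178, 221]);


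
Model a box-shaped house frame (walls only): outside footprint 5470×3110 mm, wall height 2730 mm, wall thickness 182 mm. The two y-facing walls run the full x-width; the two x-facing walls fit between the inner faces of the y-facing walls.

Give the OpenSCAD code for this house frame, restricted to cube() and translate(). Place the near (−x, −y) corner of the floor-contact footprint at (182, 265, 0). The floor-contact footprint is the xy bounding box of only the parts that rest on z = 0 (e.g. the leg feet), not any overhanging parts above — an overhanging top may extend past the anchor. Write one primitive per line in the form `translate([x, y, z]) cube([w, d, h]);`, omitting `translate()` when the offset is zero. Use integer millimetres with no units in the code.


translate([182, 265, 0]) cube([5470, 182, 2730]);
translate([182, 3193, 0]) cube([5470, 182, 2730]);
translate([182, 447, 0]) cube([182, 2746, 2730]);
translate([5470, 447, 0]) cube([182, 2746, 2730]);


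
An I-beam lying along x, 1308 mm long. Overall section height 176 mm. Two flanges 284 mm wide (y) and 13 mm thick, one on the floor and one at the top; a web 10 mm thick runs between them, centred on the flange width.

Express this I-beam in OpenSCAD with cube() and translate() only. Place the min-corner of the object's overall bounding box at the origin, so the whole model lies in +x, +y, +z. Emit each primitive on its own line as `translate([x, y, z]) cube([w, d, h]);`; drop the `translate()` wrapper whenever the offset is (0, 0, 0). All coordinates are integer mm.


cube([1308, 284, 13]);
translate([0, 137, 13]) cube([1308, 10, 150]);
translate([0, 0, 163]) cube([1308, 284, 13]);


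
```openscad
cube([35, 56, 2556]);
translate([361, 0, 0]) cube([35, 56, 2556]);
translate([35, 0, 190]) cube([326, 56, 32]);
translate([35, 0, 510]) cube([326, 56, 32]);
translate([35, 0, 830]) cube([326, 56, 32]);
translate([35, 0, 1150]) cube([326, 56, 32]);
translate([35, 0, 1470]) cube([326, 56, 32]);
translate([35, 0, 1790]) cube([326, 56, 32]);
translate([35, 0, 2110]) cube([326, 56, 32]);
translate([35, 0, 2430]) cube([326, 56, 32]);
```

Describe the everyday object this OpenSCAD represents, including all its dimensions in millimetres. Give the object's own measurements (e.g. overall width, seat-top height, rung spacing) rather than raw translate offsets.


A straight ladder. Two 35×56 mm vertical rails, 2556 mm tall, stand 396 mm apart (outside-to-outside) with their front faces coplanar on the −y side. 8 rungs, each 56 mm deep and 32 mm tall, span between the inner faces of the rails, front faces flush with the rails. The lowest rung's underside is at z = 190 mm and rungs are spaced 320 mm apart (underside to underside).


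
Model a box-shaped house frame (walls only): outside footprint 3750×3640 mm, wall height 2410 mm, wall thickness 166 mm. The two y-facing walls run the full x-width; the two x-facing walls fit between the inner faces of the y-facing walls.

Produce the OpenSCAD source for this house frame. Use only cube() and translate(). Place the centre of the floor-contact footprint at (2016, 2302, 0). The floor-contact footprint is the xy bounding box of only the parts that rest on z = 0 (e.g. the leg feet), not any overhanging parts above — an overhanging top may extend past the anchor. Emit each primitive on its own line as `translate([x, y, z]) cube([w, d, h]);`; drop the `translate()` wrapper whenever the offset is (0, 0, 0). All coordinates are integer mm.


translate([141, 482, 0]) cube([3750, 166, 2410]);
translate([141, 3956, 0]) cube([3750, 166, 2410]);
translate([141, 648, 0]) cube([166, 3308, 2410]);
translate([3725, 648, 0]) cube([166, 3308, 2410]);


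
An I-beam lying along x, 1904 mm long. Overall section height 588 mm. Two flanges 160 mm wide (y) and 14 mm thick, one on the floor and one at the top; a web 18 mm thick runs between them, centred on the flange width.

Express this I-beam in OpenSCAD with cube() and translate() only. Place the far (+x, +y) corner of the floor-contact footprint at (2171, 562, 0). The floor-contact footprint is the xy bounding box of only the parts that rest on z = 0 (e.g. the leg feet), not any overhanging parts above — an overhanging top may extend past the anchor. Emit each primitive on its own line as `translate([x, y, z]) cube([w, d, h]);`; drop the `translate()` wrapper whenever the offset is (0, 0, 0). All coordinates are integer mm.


translate([267, 402, 0]) cube([1904, 160, 14]);
translate([267, 473, 14]) cube([1904, 18, 560]);
translate([267, 402, 574]) cube([1904, 160, 14]);


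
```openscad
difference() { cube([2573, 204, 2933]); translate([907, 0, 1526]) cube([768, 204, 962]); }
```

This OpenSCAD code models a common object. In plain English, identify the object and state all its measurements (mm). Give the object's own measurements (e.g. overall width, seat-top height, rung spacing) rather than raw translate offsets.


A wall 2573 mm long (x), 204 mm thick (y), 2933 mm tall, with a rectangular window opening cut through it. The opening is 768 mm wide and 962 mm tall; its sill is at z = 1526 mm and its near (−x) edge is 907 mm from the wall's −x end. The opening passes through the full wall thickness.


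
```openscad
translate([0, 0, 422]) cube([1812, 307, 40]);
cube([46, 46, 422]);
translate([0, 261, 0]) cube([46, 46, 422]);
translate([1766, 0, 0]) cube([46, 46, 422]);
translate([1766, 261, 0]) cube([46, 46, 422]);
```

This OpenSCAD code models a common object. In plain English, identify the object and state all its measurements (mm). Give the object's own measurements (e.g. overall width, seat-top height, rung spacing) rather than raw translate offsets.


A bench: a 1812×307 mm seat slab, 40 mm thick, top at z = 462 mm, on four 46×46 mm square legs flush with the seat corners and standing on z = 0.


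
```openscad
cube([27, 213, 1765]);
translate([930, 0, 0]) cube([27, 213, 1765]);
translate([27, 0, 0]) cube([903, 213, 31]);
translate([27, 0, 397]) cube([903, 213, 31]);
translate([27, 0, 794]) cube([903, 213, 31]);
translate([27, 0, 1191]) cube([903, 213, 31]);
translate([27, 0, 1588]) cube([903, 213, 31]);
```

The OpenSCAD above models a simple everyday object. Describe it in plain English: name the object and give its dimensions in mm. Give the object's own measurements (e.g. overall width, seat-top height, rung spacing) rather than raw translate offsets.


An open bookshelf. Two side panels, each 27 mm thick, 213 mm deep and 1765 mm tall, stand 957 mm apart (outside-to-outside). Between them sit 5 shelves, each 31 mm thick and 213 mm deep, spanning the full gap between the sides. The bottom shelf rests on the floor (its underside at z = 0) and the clear gap between one shelf's top and the next shelf's underside is 366 mm.


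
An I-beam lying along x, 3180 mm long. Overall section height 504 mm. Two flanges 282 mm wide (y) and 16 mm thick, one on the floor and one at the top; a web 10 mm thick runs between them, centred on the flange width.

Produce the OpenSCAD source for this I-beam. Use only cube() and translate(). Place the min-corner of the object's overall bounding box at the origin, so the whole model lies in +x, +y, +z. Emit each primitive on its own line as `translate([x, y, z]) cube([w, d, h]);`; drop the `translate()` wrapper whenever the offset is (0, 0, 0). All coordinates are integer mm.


cube([3180, 282, 16]);
translate([0, 136, 16]) cube([3180, 10, 472]);
translate([0, 0, 488]) cube([3180, 282, 16]);


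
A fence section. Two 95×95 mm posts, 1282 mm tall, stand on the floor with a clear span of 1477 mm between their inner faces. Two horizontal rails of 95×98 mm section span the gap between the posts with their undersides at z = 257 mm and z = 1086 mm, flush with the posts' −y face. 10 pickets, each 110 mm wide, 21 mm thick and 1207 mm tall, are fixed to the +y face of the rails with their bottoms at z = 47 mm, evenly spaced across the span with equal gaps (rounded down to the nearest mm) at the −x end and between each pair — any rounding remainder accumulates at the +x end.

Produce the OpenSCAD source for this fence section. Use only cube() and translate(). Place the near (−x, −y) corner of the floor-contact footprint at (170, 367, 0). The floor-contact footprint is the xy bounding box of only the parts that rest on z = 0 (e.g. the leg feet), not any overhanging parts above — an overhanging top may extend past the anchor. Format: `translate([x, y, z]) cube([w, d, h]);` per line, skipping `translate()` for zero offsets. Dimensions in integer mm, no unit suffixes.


translate([170, 367, 0]) cube([95, 95, 1282]);
translate([1742, 367, 0]) cube([95, 95, 1282]);
translate([265, 367, 257]) cube([1477, 95, 98]);
translate([265, 367, 1086]) cube([1477, 95, 98]);
translate([299, 462, 47]) cube([110, 21, 1207]);
translate([443, 462, 47]) cube([110, 21, 1207]);
translate([587, 462, 47]) cube([110, 21, 1207]);
translate([731, 462, 47]) cube([110, 21, 1207]);
translate([875, 462, 47]) cube([110, 21, 1207]);
translate([1019, 462, 47]) cube([110, 21, 1207]);
translate([1163, 462, 47]) cube([110, 21, 1207]);
translate([1307, 462, 47]) cube([110, 21, 1207]);
translate([1451, 462, 47]) cube([110, 21, 1207]);
translate([1595, 462, 47]) cube([110, 21, 1207]);


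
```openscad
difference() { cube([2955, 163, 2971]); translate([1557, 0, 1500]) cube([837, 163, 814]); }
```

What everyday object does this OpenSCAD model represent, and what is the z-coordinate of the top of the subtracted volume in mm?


A wall with a window opening. The window head height is 2314 mm.

A wall with a rectangular opening subtracted — a window. Sill at z = 1500, opening 814 mm tall, so the head is at 1500 + 814 = 2314 mm.


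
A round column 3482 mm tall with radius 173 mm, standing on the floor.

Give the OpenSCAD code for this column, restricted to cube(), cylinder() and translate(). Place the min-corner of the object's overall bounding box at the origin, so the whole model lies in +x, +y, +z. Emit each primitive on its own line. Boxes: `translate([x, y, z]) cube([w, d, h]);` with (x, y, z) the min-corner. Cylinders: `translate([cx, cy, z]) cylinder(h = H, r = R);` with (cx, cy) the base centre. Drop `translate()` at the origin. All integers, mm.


translate([173, 173, 0]) cylinder(h = 3482, r = 173);


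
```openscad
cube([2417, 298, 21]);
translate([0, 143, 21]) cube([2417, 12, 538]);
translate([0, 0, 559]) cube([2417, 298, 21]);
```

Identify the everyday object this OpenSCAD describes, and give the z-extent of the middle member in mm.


An I-beam. The web height is 538 mm.

Two wide flanges with a thin centred web — an I-beam. Overall 580 mm minus two 21 mm flanges gives a web of 580 − 2·21 = 538 mm.


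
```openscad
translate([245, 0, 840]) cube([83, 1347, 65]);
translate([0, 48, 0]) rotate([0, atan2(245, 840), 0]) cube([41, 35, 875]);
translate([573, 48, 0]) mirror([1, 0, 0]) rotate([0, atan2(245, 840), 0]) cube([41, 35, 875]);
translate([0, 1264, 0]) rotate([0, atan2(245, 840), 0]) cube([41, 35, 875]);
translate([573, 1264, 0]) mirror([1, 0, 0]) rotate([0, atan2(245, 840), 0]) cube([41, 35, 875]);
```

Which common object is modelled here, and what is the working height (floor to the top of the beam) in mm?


A sawhorse. The overall height is 905 mm.

A beam across two mirrored pairs of raked legs — a sawhorse. The beam's underside is at z = 840 (matching the legs' vertical rise in atan2(245, 840)) and the beam is 65 mm tall, so its top is at 840 + 65 = 905 mm. The raked legs top out at the beam's underside, so that is the highest point.


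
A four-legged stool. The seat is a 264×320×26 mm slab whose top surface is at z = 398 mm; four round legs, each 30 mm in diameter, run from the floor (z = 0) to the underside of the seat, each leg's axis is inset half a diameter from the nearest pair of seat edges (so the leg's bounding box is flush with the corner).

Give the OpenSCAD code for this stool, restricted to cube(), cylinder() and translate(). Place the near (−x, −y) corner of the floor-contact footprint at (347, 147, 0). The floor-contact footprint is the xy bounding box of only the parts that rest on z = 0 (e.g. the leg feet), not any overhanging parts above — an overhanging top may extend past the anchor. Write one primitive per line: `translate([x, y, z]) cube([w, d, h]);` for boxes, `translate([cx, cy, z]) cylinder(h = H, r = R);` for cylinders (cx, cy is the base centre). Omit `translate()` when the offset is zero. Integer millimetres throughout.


translate([347, 147, 372]) cube([264, 320, 26]);
translate([362, 162, 0]) cylinder(h = 372, r = 15);
translate([596, 162, 0]) cylinder(h = 372, r = 15);
translate([362, 452, 0]) cylinder(h = 372, r = 15);
translate([596, 452, 0]) cylinder(h = 372, r = 15);


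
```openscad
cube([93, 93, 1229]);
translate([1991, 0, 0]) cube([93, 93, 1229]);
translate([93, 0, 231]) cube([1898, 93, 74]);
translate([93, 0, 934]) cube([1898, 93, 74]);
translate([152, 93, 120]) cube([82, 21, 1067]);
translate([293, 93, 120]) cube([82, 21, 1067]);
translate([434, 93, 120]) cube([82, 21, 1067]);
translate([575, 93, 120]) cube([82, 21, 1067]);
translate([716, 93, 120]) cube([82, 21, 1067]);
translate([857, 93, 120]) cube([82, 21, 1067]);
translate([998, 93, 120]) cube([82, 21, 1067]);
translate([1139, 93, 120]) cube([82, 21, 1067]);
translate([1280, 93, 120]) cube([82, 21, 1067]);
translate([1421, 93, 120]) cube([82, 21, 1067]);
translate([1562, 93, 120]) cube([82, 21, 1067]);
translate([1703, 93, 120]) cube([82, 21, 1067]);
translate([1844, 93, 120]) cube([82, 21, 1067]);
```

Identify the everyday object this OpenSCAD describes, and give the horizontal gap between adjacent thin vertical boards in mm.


A fence section. The picket gap is 59 mm.

Two posts, two rails, 13 pickets — a fence section. Span 1898 mm holds 13 pickets of 82 mm with 14 equal gaps: ⌊(1898 − 13·82) / 14⌋ = 59 mm.


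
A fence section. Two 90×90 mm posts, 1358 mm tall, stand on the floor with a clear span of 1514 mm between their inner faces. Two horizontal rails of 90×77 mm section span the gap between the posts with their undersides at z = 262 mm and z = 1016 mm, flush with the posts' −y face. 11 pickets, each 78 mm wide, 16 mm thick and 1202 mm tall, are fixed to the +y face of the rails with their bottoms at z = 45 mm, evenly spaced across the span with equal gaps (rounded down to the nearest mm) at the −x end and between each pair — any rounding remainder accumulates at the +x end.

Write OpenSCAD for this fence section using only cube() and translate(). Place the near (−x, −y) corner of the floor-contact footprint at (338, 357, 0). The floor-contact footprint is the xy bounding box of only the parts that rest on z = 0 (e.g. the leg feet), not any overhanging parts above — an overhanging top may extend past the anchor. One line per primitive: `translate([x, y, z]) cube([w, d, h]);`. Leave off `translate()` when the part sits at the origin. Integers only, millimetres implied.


translate([338, 357, 0]) cube([90, 90, 1358]);
translate([1942, 357, 0]) cube([90, 90, 1358]);
translate([428, 357, 262]) cube([1514, 90, 77]);
translate([428, 357, 1016]) cube([1514, 90, 77]);
translate([482, 447, 45]) cube([78, 16, 1202]);
translate([614, 447, 45]) cube([78, 16, 1202]);
translate([746, 447, 45]) cube([78, 16, 1202]);
translate([878, 447, 45]) cube([78, 16, 1202]);
translate([1010, 447, 45]) cube([78, 16, 1202]);
translate([1142, 447, 45]) cube([78, 16, 1202]);
translate([1274, 447, 45]) cube([78, 16, 1202]);
translate([1406, 447, 45]) cube([78, 16, 1202]);
translate([1538, 447, 45]) cube([78, 16, 1202]);
translate([1670, 447, 45]) cube([78, 16, 1202]);
translate([1802, 447, 45]) cube([78, 16, 1202]);
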